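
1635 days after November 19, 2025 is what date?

May 12, 2030

Advancing 1635 days from November 19, 2025.
November has 30 days, so 30 − 19 = 11 days remain after November 19, 2025; 1635 − 11 = 1624 left.
December 2025 has 31 days: 1624 − 31 = 1593 left.
January 2026 has 31 days: 1593 − 31 = 1562 left.
February 2026 has 28 days (2026 is not a leap year): 1562 − 28 = 1534 left.
March 2026 has 31 days: 1534 − 31 = 1503 left.
April 2026 has 30 days: 1503 − 30 = 1473 left.
May 2026 has 31 days: 1473 − 31 = 1442 left.
June 2026 has 30 days: 1442 − 30 = 1412 left.
July 2026 has 31 days: 1412 − 31 = 1381 left.
August 2026 has 31 days: 1381 − 31 = 1350 left.
September 2026 has 30 days: 1350 − 30 = 1320 left.
October 2026 has 31 days: 1320 − 31 = 1289 left.
November 2026 has 30 days: 1289 − 30 = 1259 left.
December 2026 has 31 days: 1259 − 31 = 1228 left.
January 2027 has 31 days: 1228 − 31 = 1197 left.
February 2027 has 28 days (2027 is not a leap year): 1197 − 28 = 1169 left.
March 2027 has 31 days: 1169 − 31 = 1138 left.
April 2027 has 30 days: 1138 − 30 = 1108 left.
May 2027 has 31 days: 1108 − 31 = 1077 left.
June 2027 has 30 days: 1077 − 30 = 1047 left.
July 2027 has 31 days: 1047 − 31 = 1016 left.
August 2027 has 31 days: 1016 − 31 = 985 left.
September 2027 has 30 days: 985 − 30 = 955 left.
October 2027 has 31 days: 955 − 31 = 924 left.
November 2027 has 30 days: 924 − 30 = 894 left.
December 2027 has 31 days: 894 − 31 = 863 left.
January 2028 has 31 days: 863 − 31 = 832 left.
February 2028 has 29 days (2028 is a leap year): 832 − 29 = 803 left.
March 2028 has 31 days: 803 − 31 = 772 left.
April 2028 has 30 days: 772 − 30 = 742 left.
May 2028 has 31 days: 742 − 31 = 711 left.
June 2028 has 30 days: 711 − 30 = 681 left.
July 2028 has 31 days: 681 − 31 = 650 left.
August 2028 has 31 days: 650 − 31 = 619 left.
September 2028 has 30 days: 619 − 30 = 589 left.
October 2028 has 31 days: 589 − 31 = 558 left.
November 2028 has 30 days: 558 − 30 = 528 left.
December 2028 has 31 days: 528 − 31 = 497 left.
January 2029 has 31 days: 497 − 31 = 466 left.
February 2029 has 28 days (2029 is not a leap year): 466 − 28 = 438 left.
March 2029 has 31 days: 438 − 31 = 407 left.
April 2029 has 30 days: 407 − 30 = 377 left.
May 2029 has 31 days: 377 − 31 = 346 left.
June 2029 has 30 days: 346 − 30 = 316 left.
July 2029 has 31 days: 316 − 31 = 285 left.
August 2029 has 31 days: 285 − 31 = 254 left.
September 2029 has 30 days: 254 − 30 = 224 left.
October 2029 has 31 days: 224 − 31 = 193 left.
November 2029 has 30 days: 193 − 30 = 163 left.
December 2029 has 31 days: 163 − 31 = 132 left.
January 2030 has 31 days: 132 − 31 = 101 left.
February 2030 has 28 days (2030 is not a leap year): 101 − 28 = 73 left.
March 2030 has 31 days: 73 − 31 = 42 left.
April 2030 has 30 days: 42 − 30 = 12 left.
12 days into May 2030 → May 12, 2030.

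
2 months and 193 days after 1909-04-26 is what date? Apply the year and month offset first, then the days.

January 5, 1910

Advancing 2 months and 193 days from April 26, 1909: first the month/year part, then the days.
month 4 + 2 = 6 → June 1909.
Day 26 is valid in June, giving June 26, 1909.
Now add 193 days from June 26, 1909.
June has 30 days, so 30 − 26 = 4 days remain after June 26, 1909; 193 − 4 = 189 left.
July 1909 has 31 days: 189 − 31 = 158 left.
August 1909 has 31 days: 158 − 31 = 127 left.
September 1909 has 30 days: 127 − 30 = 97 left.
October 1909 has 31 days: 97 − 31 = 66 left.
November 1909 has 30 days: 66 − 30 = 36 left.
December 1909 has 31 days: 36 − 31 = 5 left.
5 days into January 1910 → January 5, 1910.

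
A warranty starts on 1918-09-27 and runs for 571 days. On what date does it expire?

April 20, 1920

Counting forward 571 days from September 27, 1918.
September has 30 days, so 30 − 27 = 3 days remain after September 27, 1918; 571 − 3 = 568 left.
October 1918 has 31 days: 568 − 31 = 537 left.
November 1918 has 30 days: 537 − 30 = 507 left.
December 1918 has 31 days: 507 − 31 = 476 left.
January 1919 has 31 days: 476 − 31 = 445 left.
February 1919 has 28 days (1919 is not a leap year): 445 − 28 = 417 left.
March 1919 has 31 days: 417 − 31 = 386 left.
April 1919 has 30 days: 386 − 30 = 356 left.
May 1919 has 31 days: 356 − 31 = 325 left.
June 1919 has 30 days: 325 − 30 = 295 left.
July 1919 has 31 days: 295 − 31 = 264 left.
August 1919 has 31 days: 264 − 31 = 233 left.
September 1919 has 30 days: 233 − 30 = 203 left.
October 1919 has 31 days: 203 − 31 = 172 left.
November 1919 has 30 days: 172 − 30 = 142 left.
December 1919 has 31 days: 142 − 31 = 111 left.
January 1920 has 31 days: 111 − 31 = 80 left.
February 1920 has 29 days (1920 is a leap year): 80 − 29 = 51 left.
March 1920 has 31 days: 51 − 31 = 20 left.
20 days into April 1920 → April 20, 1920.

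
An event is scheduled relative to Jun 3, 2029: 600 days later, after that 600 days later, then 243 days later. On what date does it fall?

Advancing 600 days from June 3, 2029:
June has 30 days, so 30 − 3 = 27 days remain after June 3, 2029; 600 − 27 = 573 left.
July 2029 has 31 days: 573 − 31 = 542 left.
August 2029 has 31 days: 542 − 31 = 511 left.
September 2029 has 30 days: 511 − 30 = 481 left.
October 2029 has 31 days: 481 − 31 = 450 left.
November 2029 has 30 days: 450 − 30 = 420 left.
December 2029 has 31 days: 420 − 31 = 389 left.
January 2030 has 31 days: 389 − 31 = 358 left.
February 2030 has 28 days (2030 is not a leap year): 358 − 28 = 330 left.
March 2030 has 31 days: 330 − 31 = 299 left.
April 2030 has 30 days: 299 − 30 = 269 left.
May 2030 has 31 days: 269 − 31 = 238 left.
June 2030 has 30 days: 238 − 30 = 208 left.
July 2030 has 31 days: 208 − 31 = 177 left.
August 2030 has 31 days: 177 − 31 = 146 left.
September 2030 has 30 days: 146 − 30 = 116 left.
October 2030 has 31 days: 116 − 31 = 85 left.
November 2030 has 30 days: 85 − 30 = 55 left.
December 2030 has 31 days: 55 − 31 = 24 left.
24 days into January 2031 → January 24, 2031.
Advancing 600 days from January 24, 2031:
January has 31 days, so 31 − 24 = 7 days remain after January 24, 2031; 600 − 7 = 593 left.
February 2031 has 28 days (2031 is not a leap year): 593 − 28 = 565 left.
March 2031 has 31 days: 565 − 31 = 534 left.
April 2031 has 30 days: 534 − 30 = 504 left.
May 2031 has 31 days: 504 − 31 = 473 left.
June 2031 has 30 days: 473 − 30 = 443 left.
July 2031 has 31 days: 443 − 31 = 412 left.
August 2031 has 31 days: 412 − 31 = 381 left.
September 2031 has 30 days: 381 − 30 = 351 left.
October 2031 has 31 days: 351 − 31 = 320 left.
November 2031 has 30 days: 320 − 30 = 290 left.
December 2031 has 31 days: 290 − 31 = 259 left.
January 2032 has 31 days: 259 − 31 = 228 left.
February 2032 has 29 days (2032 is a leap year): 228 − 29 = 199 left.
March 2032 has 31 days: 199 − 31 = 168 left.
April 2032 has 30 days: 168 − 30 = 138 left.
May 2032 has 31 days: 138 − 31 = 107 left.
June 2032 has 30 days: 107 − 30 = 77 left.
July 2032 has 31 days: 77 − 31 = 46 left.
August 2032 has 31 days: 46 − 31 = 15 left.
15 days into September 2032 → September 15, 2032.
Adding 243 days from September 15, 2032:
September has 30 days, so 30 − 15 = 15 days remain after September 15, 2032; 243 − 15 = 228 left.
October 2032 has 31 days: 228 − 31 = 197 left.
November 2032 has 30 days: 197 − 30 = 167 left.
December 2032 has 31 days: 167 − 31 = 136 left.
January 2033 has 31 days: 136 − 31 = 105 left.
February 2033 has 28 days (2033 is not a leap year): 105 − 28 = 77 left.
March 2033 has 31 days: 77 − 31 = 46 left.
April 2033 has 30 days: 46 − 30 = 16 left.
16 days into May 2033 → May 16, 2033.

May 16, 2033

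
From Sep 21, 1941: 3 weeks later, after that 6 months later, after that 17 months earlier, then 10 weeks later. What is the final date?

January 21, 1941

Counting forward 3 weeks (= 21 days) from September 21, 1941:
September has 30 days, so 30 − 21 = 9 days remain after September 21, 1941; 21 − 9 = 12 left.
12 days into October 1941 → October 12, 1941.
Advancing 6 months from October 12, 1941:
month 10 + 6 = 16, which is month 4 of year 1942 → April 1942.
Day 12 is valid in April, giving April 12, 1942.
Going back 17 months from April 12, 1942:
month 4 − 17 = -13, which is month 11 of year 1940 → November 1940.
Day 12 is valid in November, giving November 12, 1940.
Adding 10 weeks (= 70 days) from November 12, 1940:
November has 30 days, so 30 − 12 = 18 days remain after November 12, 1940; 70 − 18 = 52 left.
December 1940 has 31 days: 52 − 31 = 21 left.
21 days into January 1941 → January 21, 1941.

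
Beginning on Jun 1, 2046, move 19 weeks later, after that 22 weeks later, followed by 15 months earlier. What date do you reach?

December 15, 2045

Advancing 19 weeks (= 133 days) from June 1, 2046:
June has 30 days, so 30 − 1 = 29 days remain after June 1, 2046; 133 − 29 = 104 left.
July 2046 has 31 days: 104 − 31 = 73 left.
August 2046 has 31 days: 73 − 31 = 42 left.
September 2046 has 30 days: 42 − 30 = 12 left.
12 days into October 2046 → October 12, 2046.
Adding 22 weeks (= 154 days) from October 12, 2046:
October has 31 days, so 31 − 12 = 19 days remain after October 12, 2046; 154 − 19 = 135 left.
November 2046 has 30 days: 135 − 30 = 105 left.
December 2046 has 31 days: 105 − 31 = 74 left.
January 2047 has 31 days: 74 − 31 = 43 left.
February 2047 has 28 days (2047 is not a leap year): 43 − 28 = 15 left.
15 days into March 2047 → March 15, 2047.
Counting back 15 months from March 15, 2047:
month 3 − 15 = -12, which is month 12 of year 2045 → December 2045.
Day 15 is valid in December, giving December 15, 2045.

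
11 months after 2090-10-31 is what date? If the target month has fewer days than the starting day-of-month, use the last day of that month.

September 30, 2091

Advancing 11 months from October 31, 2090.
month 10 + 11 = 21, which is month 9 of year 2091 → September 2091.
September 2091 has only 30 days and the start was day 31, so the date clamps to September 30, 2091.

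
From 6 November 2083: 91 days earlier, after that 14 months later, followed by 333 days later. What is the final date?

September 5, 2085

Counting back 91 days from November 6, 2083:
Going back 6 days from November 6, 2083 reaches the end of the previous month; 91 − 6 = 85 left.
October 2083 has 31 days: 85 − 31 = 54 left.
September 2083 has 30 days: 54 − 30 = 24 left.
August 2083 has 31 days; 31 − 24 = 7 → August 7, 2083.
Counting forward 14 months from August 7, 2083:
month 8 + 14 = 22, which is month 10 of year 2084 → October 2084.
Day 7 is valid in October, giving October 7, 2084.
Counting forward 333 days from October 7, 2084:
October has 31 days, so 31 − 7 = 24 days remain after October 7, 2084; 333 − 24 = 309 left.
November 2084 has 30 days: 309 − 30 = 279 left.
December 2084 has 31 days: 279 − 31 = 248 left.
January 2085 has 31 days: 248 − 31 = 217 left.
February 2085 has 28 days (2085 is not a leap year): 217 − 28 = 189 left.
March 2085 has 31 days: 189 − 31 = 158 left.
April 2085 has 30 days: 158 − 30 = 128 left.
May 2085 has 31 days: 128 − 31 = 97 left.
June 2085 has 30 days: 97 − 30 = 67 left.
July 2085 has 31 days: 67 − 31 = 36 left.
August 2085 has 31 days: 36 − 31 = 5 left.
5 days into September 2085 → September 5, 2085.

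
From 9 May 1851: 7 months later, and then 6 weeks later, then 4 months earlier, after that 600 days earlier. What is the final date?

January 28, 1850

Advancing 7 months from May 9, 1851:
month 5 + 7 = 12 → December 1851.
Day 9 is valid in December, giving December 9, 1851.
Adding 6 weeks (= 42 days) from December 9, 1851:
December has 31 days, so 31 − 9 = 22 days remain after December 9, 1851; 42 − 22 = 20 left.
20 days into January 1852 → January 20, 1852.
Subtracting 4 months from January 20, 1852:
month 1 − 4 = -3, which is month 9 of year 1851 → September 1851.
Day 20 is valid in September, giving September 20, 1851.
Subtracting 600 days from September 20, 1851:
Going back 20 days from September 20, 1851 reaches the end of the previous month; 600 − 20 = 580 left.
August 1851 has 31 days: 580 − 31 = 549 left.
July 1851 has 31 days: 549 − 31 = 518 left.
June 1851 has 30 days: 518 − 30 = 488 left.
May 1851 has 31 days: 488 − 31 = 457 left.
April 1851 has 30 days: 457 − 30 = 427 left.
March 1851 has 31 days: 427 − 31 = 396 left.
February 1851 has 28 days (1851 is not a leap year): 396 − 28 = 368 left.
January 1851 has 31 days: 368 − 31 = 337 left.
December 1850 has 31 days: 337 − 31 = 306 left.
November 1850 has 30 days: 306 − 30 = 276 left.
October 1850 has 31 days: 276 − 31 = 245 left.
September 1850 has 30 days: 245 − 30 = 215 left.
August 1850 has 31 days: 215 − 31 = 184 left.
July 1850 has 31 days: 184 − 31 = 153 left.
June 1850 has 30 days: 153 − 30 = 123 left.
May 1850 has 31 days: 123 − 31 = 92 left.
April 1850 has 30 days: 92 − 30 = 62 left.
March 1850 has 31 days: 62 − 31 = 31 left.
February 1850 has 28 days (1850 is not a leap year): 31 − 28 = 3 left.
January 1850 has 31 days; 31 − 3 = 28 → January 28, 1850.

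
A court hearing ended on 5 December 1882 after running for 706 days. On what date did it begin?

December 29, 1880

Subtracting 706 days from December 5, 1882.
Going back 5 days from December 5, 1882 reaches the end of the previous month; 706 − 5 = 701 left.
November 1882 has 30 days: 701 − 30 = 671 left.
October 1882 has 31 days: 671 − 31 = 640 left.
September 1882 has 30 days: 640 − 30 = 610 left.
August 1882 has 31 days: 610 − 31 = 579 left.
July 1882 has 31 days: 579 − 31 = 548 left.
June 1882 has 30 days: 548 − 30 = 518 left.
May 1882 has 31 days: 518 − 31 = 487 left.
April 1882 has 30 days: 487 − 30 = 457 left.
March 1882 has 31 days: 457 − 31 = 426 left.
February 1882 has 28 days (1882 is not a leap year): 426 − 28 = 398 left.
January 1882 has 31 days: 398 − 31 = 367 left.
December 1881 has 31 days: 367 − 31 = 336 left.
November 1881 has 30 days: 336 − 30 = 306 left.
October 1881 has 31 days: 306 − 31 = 275 left.
September 1881 has 30 days: 275 − 30 = 245 left.
August 1881 has 31 days: 245 − 31 = 214 left.
July 1881 has 31 days: 214 − 31 = 183 left.
June 1881 has 30 days: 183 − 30 = 153 left.
May 1881 has 31 days: 153 − 31 = 122 left.
April 1881 has 30 days: 122 − 30 = 92 left.
March 1881 has 31 days: 92 − 31 = 61 left.
February 1881 has 28 days (1881 is not a leap year): 61 − 28 = 33 left.
January 1881 has 31 days: 33 − 31 = 2 left.
December 1880 has 31 days; 31 − 2 = 29 → December 29, 1880.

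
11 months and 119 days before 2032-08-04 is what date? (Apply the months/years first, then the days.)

May 8, 2031

Subtracting 11 months and 119 days from August 4, 2032: first the month/year part, then the days.
month 8 − 11 = -3, which is month 9 of year 2031 → September 2031.
Day 4 is valid in September, giving September 4, 2031.
Now subtract 119 days from September 4, 2031.
Going back 4 days from September 4, 2031 reaches the end of the previous month; 119 − 4 = 115 left.
August 2031 has 31 days: 115 − 31 = 84 left.
July 2031 has 31 days: 84 − 31 = 53 left.
June 2031 has 30 days: 53 − 30 = 23 left.
May 2031 has 31 days; 31 − 23 = 8 → May 8, 2031.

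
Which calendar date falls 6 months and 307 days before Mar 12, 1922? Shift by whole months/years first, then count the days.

Subtracting 6 months and 307 days from March 12, 1922: first the month/year part, then the days.
month 3 − 6 = -3, which is month 9 of year 1921 → September 1921.
Day 12 is valid in September, giving September 12, 1921.
Now subtract 307 days from September 12, 1921.
Going back 12 days from September 12, 1921 reaches the end of the previous month; 307 − 12 = 295 left.
August 1921 has 31 days: 295 − 31 = 264 left.
July 1921 has 31 days: 264 − 31 = 233 left.
June 1921 has 30 days: 233 − 30 = 203 left.
May 1921 has 31 days: 203 − 31 = 172 left.
April 1921 has 30 days: 172 − 30 = 142 left.
March 1921 has 31 days: 142 − 31 = 111 left.
February 1921 has 28 days (1921 is not a leap year): 111 − 28 = 83 left.
January 1921 has 31 days: 83 − 31 = 52 left.
December 1920 has 31 days: 52 − 31 = 21 left.
November 1920 has 30 days; 30 − 21 = 9 → November 9, 1920.

November 9, 1920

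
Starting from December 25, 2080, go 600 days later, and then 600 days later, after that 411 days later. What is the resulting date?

Adding 600 days from December 25, 2080:
December has 31 days, so 31 − 25 = 6 days remain after December 25, 2080; 600 − 6 = 594 left.
January 2081 has 31 days: 594 − 31 = 563 left.
February 2081 has 28 days (2081 is not a leap year): 563 − 28 = 535 left.
March 2081 has 31 days: 535 − 31 = 504 left.
April 2081 has 30 days: 504 − 30 = 474 left.
May 2081 has 31 days: 474 − 31 = 443 left.
June 2081 has 30 days: 443 − 30 = 413 left.
July 2081 has 31 days: 413 − 31 = 382 left.
August 2081 has 31 days: 382 − 31 = 351 left.
September 2081 has 30 days: 351 − 30 = 321 left.
October 2081 has 31 days: 321 − 31 = 290 left.
November 2081 has 30 days: 290 − 30 = 260 left.
December 2081 has 31 days: 260 − 31 = 229 left.
January 2082 has 31 days: 229 − 31 = 198 left.
February 2082 has 28 days (2082 is not a leap year): 198 − 28 = 170 left.
March 2082 has 31 days: 170 − 31 = 139 left.
April 2082 has 30 days: 139 − 30 = 109 left.
May 2082 has 31 days: 109 − 31 = 78 left.
June 2082 has 30 days: 78 − 30 = 48 left.
July 2082 has 31 days: 48 − 31 = 17 left.
17 days into August 2082 → August 17, 2082.
Counting forward 600 days from August 17, 2082:
August has 31 days, so 31 − 17 = 14 days remain after August 17, 2082; 600 − 14 = 586 left.
September 2082 has 30 days: 586 − 30 = 556 left.
October 2082 has 31 days: 556 − 31 = 525 left.
November 2082 has 30 days: 525 − 30 = 495 left.
December 2082 has 31 days: 495 − 31 = 464 left.
January 2083 has 31 days: 464 − 31 = 433 left.
February 2083 has 28 days (2083 is not a leap year): 433 − 28 = 405 left.
March 2083 has 31 days: 405 − 31 = 374 left.
April 2083 has 30 days: 374 − 30 = 344 left.
May 2083 has 31 days: 344 − 31 = 313 left.
June 2083 has 30 days: 313 − 30 = 283 left.
July 2083 has 31 days: 283 − 31 = 252 left.
August 2083 has 31 days: 252 − 31 = 221 left.
September 2083 has 30 days: 221 − 30 = 191 left.
October 2083 has 31 days: 191 − 31 = 160 left.
November 2083 has 30 days: 160 − 30 = 130 left.
December 2083 has 31 days: 130 − 31 = 99 left.
January 2084 has 31 days: 99 − 31 = 68 left.
February 2084 has 29 days (2084 is a leap year): 68 − 29 = 39 left.
March 2084 has 31 days: 39 − 31 = 8 left.
8 days into April 2084 → April 8, 2084.
Adding 411 days from April 8, 2084:
April has 30 days, so 30 − 8 = 22 days remain after April 8, 2084; 411 − 22 = 389 left.
May 2084 has 31 days: 389 − 31 = 358 left.
June 2084 has 30 days: 358 − 30 = 328 left.
July 2084 has 31 days: 328 − 31 = 297 left.
August 2084 has 31 days: 297 − 31 = 266 left.
September 2084 has 30 days: 266 − 30 = 236 left.
October 2084 has 31 days: 236 − 31 = 205 left.
November 2084 has 30 days: 205 − 30 = 175 left.
December 2084 has 31 days: 175 − 31 = 144 left.
January 2085 has 31 days: 144 − 31 = 113 left.
February 2085 has 28 days (2085 is not a leap year): 113 − 28 = 85 left.
March 2085 has 31 days: 85 − 31 = 54 left.
April 2085 has 30 days: 54 − 30 = 24 left.
24 days into May 2085 → May 24, 2085.

May 24, 2085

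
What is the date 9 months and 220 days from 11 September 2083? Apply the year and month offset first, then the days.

Counting forward 9 months and 220 days from September 11, 2083: first the month/year part, then the days.
month 9 + 9 = 18, which is month 6 of year 2084 → June 2084.
Day 11 is valid in June, giving June 11, 2084.
Now add 220 days from June 11, 2084.
June has 30 days, so 30 − 11 = 19 days remain after June 11, 2084; 220 − 19 = 201 left.
July 2084 has 31 days: 201 − 31 = 170 left.
August 2084 has 31 days: 170 − 31 = 139 left.
September 2084 has 30 days: 139 − 30 = 109 left.
October 2084 has 31 days: 109 − 31 = 78 left.
November 2084 has 30 days: 78 − 30 = 48 left.
December 2084 has 31 days: 48 − 31 = 17 left.
17 days into January 2085 → January 17, 2085.

January 17, 2085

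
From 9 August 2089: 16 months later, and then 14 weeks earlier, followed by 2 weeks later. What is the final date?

Advancing 16 months from August 9, 2089:
month 8 + 16 = 24, which is month 12 of year 2090 → December 2090.
Day 9 is valid in December, giving December 9, 2090.
Subtracting 14 weeks (= 98 days) from December 9, 2090:
Going back 9 days from December 9, 2090 reaches the end of the previous month; 98 − 9 = 89 left.
November 2090 has 30 days: 89 − 30 = 59 left.
October 2090 has 31 days: 59 − 31 = 28 left.
September 2090 has 30 days; 30 − 28 = 2 → September 2, 2090.
Adding 2 weeks (= 14 days) from September 2, 2090:
September has 30 days; 2 + 14 = 16, still in September.

September 16, 2090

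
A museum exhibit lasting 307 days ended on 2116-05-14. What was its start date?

Counting back 307 days from May 14, 2116.
Going back 14 days from May 14, 2116 reaches the end of the previous month; 307 − 14 = 293 left.
April 2116 has 30 days: 293 − 30 = 263 left.
March 2116 has 31 days: 263 − 31 = 232 left.
February 2116 has 29 days (2116 is a leap year): 232 − 29 = 203 left.
January 2116 has 31 days: 203 − 31 = 172 left.
December 2115 has 31 days: 172 − 31 = 141 left.
November 2115 has 30 days: 141 − 30 = 111 left.
October 2115 has 31 days: 111 − 31 = 80 left.
September 2115 has 30 days: 80 − 30 = 50 left.
August 2115 has 31 days: 50 − 31 = 19 left.
July 2115 has 31 days; 31 − 19 = 12 → July 12, 2115.

July 12, 2115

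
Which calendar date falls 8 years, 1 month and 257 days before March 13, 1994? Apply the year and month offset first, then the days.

June 1, 1985

Subtracting 8 years, 1 month and 257 days from March 13, 1994: first the month/year part, then the days.
-8 years → 1986; month 3 − 1 = 2 → February 1986.
Day 13 is valid in February, giving February 13, 1986.
Now subtract 257 days from February 13, 1986.
Going back 13 days from February 13, 1986 reaches the end of the previous month; 257 − 13 = 244 left.
January 1986 has 31 days: 244 − 31 = 213 left.
December 1985 has 31 days: 213 − 31 = 182 left.
November 1985 has 30 days: 182 − 30 = 152 left.
October 1985 has 31 days: 152 − 31 = 121 left.
September 1985 has 30 days: 121 − 30 = 91 left.
August 1985 has 31 days: 91 − 31 = 60 left.
July 1985 has 31 days: 60 − 31 = 29 left.
June 1985 has 30 days; 30 − 29 = 1 → June 1, 1985.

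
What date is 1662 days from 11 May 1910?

November 28, 1914

Counting forward 1662 days from May 11, 1910.
May has 31 days, so 31 − 11 = 20 days remain after May 11, 1910; 1662 − 20 = 1642 left.
June 1910 has 30 days: 1642 − 30 = 1612 left.
July 1910 has 31 days: 1612 − 31 = 1581 left.
August 1910 has 31 days: 1581 − 31 = 1550 left.
September 1910 has 30 days: 1550 − 30 = 1520 left.
October 1910 has 31 days: 1520 − 31 = 1489 left.
November 1910 has 30 days: 1489 − 30 = 1459 left.
December 1910 has 31 days: 1459 − 31 = 1428 left.
January 1911 has 31 days: 1428 − 31 = 1397 left.
February 1911 has 28 days (1911 is not a leap year): 1397 − 28 = 1369 left.
March 1911 has 31 days: 1369 − 31 = 1338 left.
April 1911 has 30 days: 1338 − 30 = 1308 left.
May 1911 has 31 days: 1308 − 31 = 1277 left.
June 1911 has 30 days: 1277 − 30 = 1247 left.
July 1911 has 31 days: 1247 − 31 = 1216 left.
August 1911 has 31 days: 1216 − 31 = 1185 left.
September 1911 has 30 days: 1185 − 30 = 1155 left.
October 1911 has 31 days: 1155 − 31 = 1124 left.
November 1911 has 30 days: 1124 − 30 = 1094 left.
December 1911 has 31 days: 1094 − 31 = 1063 left.
January 1912 has 31 days: 1063 − 31 = 1032 left.
February 1912 has 29 days (1912 is a leap year): 1032 − 29 = 1003 left.
March 1912 has 31 days: 1003 − 31 = 972 left.
April 1912 has 30 days: 972 − 30 = 942 left.
May 1912 has 31 days: 942 − 31 = 911 left.
June 1912 has 30 days: 911 − 30 = 881 left.
July 1912 has 31 days: 881 − 31 = 850 left.
August 1912 has 31 days: 850 − 31 = 819 left.
September 1912 has 30 days: 819 − 30 = 789 left.
October 1912 has 31 days: 789 − 31 = 758 left.
November 1912 has 30 days: 758 − 30 = 728 left.
December 1912 has 31 days: 728 − 31 = 697 left.
January 1913 has 31 days: 697 − 31 = 666 left.
February 1913 has 28 days (1913 is not a leap year): 666 − 28 = 638 left.
March 1913 has 31 days: 638 − 31 = 607 left.
April 1913 has 30 days: 607 − 30 = 577 left.
May 1913 has 31 days: 577 − 31 = 546 left.
June 1913 has 30 days: 546 − 30 = 516 left.
July 1913 has 31 days: 516 − 31 = 485 left.
August 1913 has 31 days: 485 − 31 = 454 left.
September 1913 has 30 days: 454 − 30 = 424 left.
October 1913 has 31 days: 424 − 31 = 393 left.
November 1913 has 30 days: 393 − 30 = 363 left.
December 1913 has 31 days: 363 − 31 = 332 left.
January 1914 has 31 days: 332 − 31 = 301 left.
February 1914 has 28 days (1914 is not a leap year): 301 − 28 = 273 left.
March 1914 has 31 days: 273 − 31 = 242 left.
April 1914 has 30 days: 242 − 30 = 212 left.
May 1914 has 31 days: 212 − 31 = 181 left.
June 1914 has 30 days: 181 − 30 = 151 left.
July 1914 has 31 days: 151 − 31 = 120 left.
August 1914 has 31 days: 120 − 31 = 89 left.
September 1914 has 30 days: 89 − 30 = 59 left.
October 1914 has 31 days: 59 − 31 = 28 left.
28 days into November 1914 → November 28, 1914.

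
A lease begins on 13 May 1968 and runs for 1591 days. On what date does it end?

Advancing 1591 days from May 13, 1968.
May has 31 days, so 31 − 13 = 18 days remain after May 13, 1968; 1591 − 18 = 1573 left.
June 1968 has 30 days: 1573 − 30 = 1543 left.
July 1968 has 31 days: 1543 − 31 = 1512 left.
August 1968 has 31 days: 1512 − 31 = 1481 left.
September 1968 has 30 days: 1481 − 30 = 1451 left.
October 1968 has 31 days: 1451 − 31 = 1420 left.
November 1968 has 30 days: 1420 − 30 = 1390 left.
December 1968 has 31 days: 1390 − 31 = 1359 left.
January 1969 has 31 days: 1359 − 31 = 1328 left.
February 1969 has 28 days (1969 is not a leap year): 1328 − 28 = 1300 left.
March 1969 has 31 days: 1300 − 31 = 1269 left.
April 1969 has 30 days: 1269 − 30 = 1239 left.
May 1969 has 31 days: 1239 − 31 = 1208 left.
June 1969 has 30 days: 1208 − 30 = 1178 left.
July 1969 has 31 days: 1178 − 31 = 1147 left.
August 1969 has 31 days: 1147 − 31 = 1116 left.
September 1969 has 30 days: 1116 − 30 = 1086 left.
October 1969 has 31 days: 1086 − 31 = 1055 left.
November 1969 has 30 days: 1055 − 30 = 1025 left.
December 1969 has 31 days: 1025 − 31 = 994 left.
January 1970 has 31 days: 994 − 31 = 963 left.
February 1970 has 28 days (1970 is not a leap year): 963 − 28 = 935 left.
March 1970 has 31 days: 935 − 31 = 904 left.
April 1970 has 30 days: 904 − 30 = 874 left.
May 1970 has 31 days: 874 − 31 = 843 left.
June 1970 has 30 days: 843 − 30 = 813 left.
July 1970 has 31 days: 813 − 31 = 782 left.
August 1970 has 31 days: 782 − 31 = 751 left.
September 1970 has 30 days: 751 − 30 = 721 left.
October 1970 has 31 days: 721 − 31 = 690 left.
November 1970 has 30 days: 690 − 30 = 660 left.
December 1970 has 31 days: 660 − 31 = 629 left.
January 1971 has 31 days: 629 − 31 = 598 left.
February 1971 has 28 days (1971 is not a leap year): 598 − 28 = 570 left.
March 1971 has 31 days: 570 − 31 = 539 left.
April 1971 has 30 days: 539 − 30 = 509 left.
May 1971 has 31 days: 509 − 31 = 478 left.
June 1971 has 30 days: 478 − 30 = 448 left.
July 1971 has 31 days: 448 − 31 = 417 left.
August 1971 has 31 days: 417 − 31 = 386 left.
September 1971 has 30 days: 386 − 30 = 356 left.
October 1971 has 31 days: 356 − 31 = 325 left.
November 1971 has 30 days: 325 − 30 = 295 left.
December 1971 has 31 days: 295 − 31 = 264 left.
January 1972 has 31 days: 264 − 31 = 233 left.
February 1972 has 29 days (1972 is a leap year): 233 − 29 = 204 left.
March 1972 has 31 days: 204 − 31 = 173 left.
April 1972 has 30 days: 173 − 30 = 143 left.
May 1972 has 31 days: 143 − 31 = 112 left.
June 1972 has 30 days: 112 − 30 = 82 left.
July 1972 has 31 days: 82 − 31 = 51 left.
August 1972 has 31 days: 51 − 31 = 20 left.
20 days into September 1972 → September 20, 1972.

September 20, 1972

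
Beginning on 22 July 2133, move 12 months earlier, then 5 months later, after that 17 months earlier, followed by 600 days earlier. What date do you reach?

Counting back 12 months from July 22, 2133:
month 7 − 12 = -5, which is month 7 of year 2132 → July 2132.
Day 22 is valid in July, giving July 22, 2132.
Adding 5 months from July 22, 2132:
month 7 + 5 = 12 → December 2132.
Day 22 is valid in December, giving December 22, 2132.
Subtracting 17 months from December 22, 2132:
month 12 − 17 = -5, which is month 7 of year 2131 → July 2131.
Day 22 is valid in July, giving July 22, 2131.
Subtracting 600 days from July 22, 2131:
Going back 22 days from July 22, 2131 reaches the end of the previous month; 600 − 22 = 578 left.
June 2131 has 30 days: 578 − 30 = 548 left.
May 2131 has 31 days: 548 − 31 = 517 left.
April 2131 has 30 days: 517 − 30 = 487 left.
March 2131 has 31 days: 487 − 31 = 456 left.
February 2131 has 28 days (2131 is not a leap year): 456 − 28 = 428 left.
January 2131 has 31 days: 428 − 31 = 397 left.
December 2130 has 31 days: 397 − 31 = 366 left.
November 2130 has 30 days: 366 − 30 = 336 left.
October 2130 has 31 days: 336 − 31 = 305 left.
September 2130 has 30 days: 305 − 30 = 275 left.
August 2130 has 31 days: 275 − 31 = 244 left.
July 2130 has 31 days: 244 − 31 = 213 left.
June 2130 has 30 days: 213 − 30 = 183 left.
May 2130 has 31 days: 183 − 31 = 152 left.
April 2130 has 30 days: 152 − 30 = 122 left.
March 2130 has 31 days: 122 − 31 = 91 left.
February 2130 has 28 days (2130 is not a leap year): 91 − 28 = 63 left.
January 2130 has 31 days: 63 − 31 = 32 left.
December 2129 has 31 days: 32 − 31 = 1 left.
November 2129 has 30 days; 30 − 1 = 29 → November 29, 2129.

November 29, 2129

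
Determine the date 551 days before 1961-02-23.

August 22, 1959

Counting back 551 days from February 23, 1961.
Going back 23 days from February 23, 1961 reaches the end of the previous month; 551 − 23 = 528 left.
January 1961 has 31 days: 528 − 31 = 497 left.
December 1960 has 31 days: 497 − 31 = 466 left.
November 1960 has 30 days: 466 − 30 = 436 left.
October 1960 has 31 days: 436 − 31 = 405 left.
September 1960 has 30 days: 405 − 30 = 375 left.
August 1960 has 31 days: 375 − 31 = 344 left.
July 1960 has 31 days: 344 − 31 = 313 left.
June 1960 has 30 days: 313 − 30 = 283 left.
May 1960 has 31 days: 283 − 31 = 252 left.
April 1960 has 30 days: 252 − 30 = 222 left.
March 1960 has 31 days: 222 − 31 = 191 left.
February 1960 has 29 days (1960 is a leap year): 191 − 29 = 162 left.
January 1960 has 31 days: 162 − 31 = 131 left.
December 1959 has 31 days: 131 − 31 = 100 left.
November 1959 has 30 days: 100 − 30 = 70 left.
October 1959 has 31 days: 70 − 31 = 39 left.
September 1959 has 30 days: 39 − 30 = 9 left.
August 1959 has 31 days; 31 − 9 = 22 → August 22, 1959.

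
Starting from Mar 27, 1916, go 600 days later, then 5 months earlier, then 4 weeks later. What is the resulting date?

Advancing 600 days from March 27, 1916:
March has 31 days, so 31 − 27 = 4 days remain after March 27, 1916; 600 − 4 = 596 left.
April 1916 has 30 days: 596 − 30 = 566 left.
May 1916 has 31 days: 566 − 31 = 535 left.
June 1916 has 30 days: 535 − 30 = 505 left.
July 1916 has 31 days: 505 − 31 = 474 left.
August 1916 has 31 days: 474 − 31 = 443 left.
September 1916 has 30 days: 443 − 30 = 413 left.
October 1916 has 31 days: 413 − 31 = 382 left.
November 1916 has 30 days: 382 − 30 = 352 left.
December 1916 has 31 days: 352 − 31 = 321 left.
January 1917 has 31 days: 321 − 31 = 290 left.
February 1917 has 28 days (1917 is not a leap year): 290 − 28 = 262 left.
March 1917 has 31 days: 262 − 31 = 231 left.
April 1917 has 30 days: 231 − 30 = 201 left.
May 1917 has 31 days: 201 − 31 = 170 left.
June 1917 has 30 days: 170 − 30 = 140 left.
July 1917 has 31 days: 140 − 31 = 109 left.
August 1917 has 31 days: 109 − 31 = 78 left.
September 1917 has 30 days: 78 − 30 = 48 left.
October 1917 has 31 days: 48 − 31 = 17 left.
17 days into November 1917 → November 17, 1917.
Going back 5 months from November 17, 1917:
month 11 − 5 = 6 → June 1917.
Day 17 is valid in June, giving June 17, 1917.
Advancing 4 weeks (= 28 days) from June 17, 1917:
June has 30 days, so 30 − 17 = 13 days remain after June 17, 1917; 28 − 13 = 15 left.
15 days into July 1917 → July 15, 1917.

July 15, 1917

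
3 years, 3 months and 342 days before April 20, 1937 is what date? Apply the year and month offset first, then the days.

Subtracting 3 years, 3 months and 342 days from April 20, 1937: first the month/year part, then the days.
-3 years → 1934; month 4 − 3 = 1 → January 1934.
Day 20 is valid in January, giving January 20, 1934.
Now subtract 342 days from January 20, 1934.
Going back 20 days from January 20, 1934 reaches the end of the previous month; 342 − 20 = 322 left.
December 1933 has 31 days: 322 − 31 = 291 left.
November 1933 has 30 days: 291 − 30 = 261 left.
October 1933 has 31 days: 261 − 31 = 230 left.
September 1933 has 30 days: 230 − 30 = 200 left.
August 1933 has 31 days: 200 − 31 = 169 left.
July 1933 has 31 days: 169 − 31 = 138 left.
June 1933 has 30 days: 138 − 30 = 108 left.
May 1933 has 31 days: 108 − 31 = 77 left.
April 1933 has 30 days: 77 − 30 = 47 left.
March 1933 has 31 days: 47 − 31 = 16 left.
February 1933 has 28 days; 28 − 16 = 12 → February 12, 1933.

February 12, 1933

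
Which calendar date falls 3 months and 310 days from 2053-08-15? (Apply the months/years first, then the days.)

Counting forward 3 months and 310 days from August 15, 2053: first the month/year part, then the days.
month 8 + 3 = 11 → November 2053.
Day 15 is valid in November, giving November 15, 2053.
Now add 310 days from November 15, 2053.
November has 30 days, so 30 − 15 = 15 days remain after November 15, 2053; 310 − 15 = 295 left.
December 2053 has 31 days: 295 − 31 = 264 left.
January 2054 has 31 days: 264 − 31 = 233 left.
February 2054 has 28 days (2054 is not a leap year): 233 − 28 = 205 left.
March 2054 has 31 days: 205 − 31 = 174 left.
April 2054 has 30 days: 174 − 30 = 144 left.
May 2054 has 31 days: 144 − 31 = 113 left.
June 2054 has 30 days: 113 − 30 = 83 left.
July 2054 has 31 days: 83 − 31 = 52 left.
August 2054 has 31 days: 52 − 31 = 21 left.
21 days into September 2054 → September 21, 2054.

September 21, 2054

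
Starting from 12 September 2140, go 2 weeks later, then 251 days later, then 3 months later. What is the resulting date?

Advancing 2 weeks (= 14 days) from September 12, 2140:
September has 30 days; 12 + 14 = 26, still in September.
Counting forward 251 days from September 26, 2140:
September has 30 days, so 30 − 26 = 4 days remain after September 26, 2140; 251 − 4 = 247 left.
October 2140 has 31 days: 247 − 31 = 216 left.
November 2140 has 30 days: 216 − 30 = 186 left.
December 2140 has 31 days: 186 − 31 = 155 left.
January 2141 has 31 days: 155 − 31 = 124 left.
February 2141 has 28 days (2141 is not a leap year): 124 − 28 = 96 left.
March 2141 has 31 days: 96 − 31 = 65 left.
April 2141 has 30 days: 65 − 30 = 35 left.
May 2141 has 31 days: 35 − 31 = 4 left.
4 days into June 2141 → June 4, 2141.
Adding 3 months from June 4, 2141:
month 6 + 3 = 9 → September 2141.
Day 4 is valid in September, giving September 4, 2141.

September 4, 2141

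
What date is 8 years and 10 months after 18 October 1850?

August 18, 1859

Adding 8 years and 10 months from October 18, 1850.
+8 years → 1858; month 10 + 10 = 20, which is month 8 of year 1859 → August 1859.
Day 18 is valid in August, giving August 18, 1859.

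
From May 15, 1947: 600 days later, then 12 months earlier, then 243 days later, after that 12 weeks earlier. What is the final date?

Counting forward 600 days from May 15, 1947:
May has 31 days, so 31 − 15 = 16 days remain after May 15, 1947; 600 − 16 = 584 left.
June 1947 has 30 days: 584 − 30 = 554 left.
July 1947 has 31 days: 554 − 31 = 523 left.
August 1947 has 31 days: 523 − 31 = 492 left.
September 1947 has 30 days: 492 − 30 = 462 left.
October 1947 has 31 days: 462 − 31 = 431 left.
November 1947 has 30 days: 431 − 30 = 401 left.
December 1947 has 31 days: 401 − 31 = 370 left.
January 1948 has 31 days: 370 − 31 = 339 left.
February 1948 has 29 days (1948 is a leap year): 339 − 29 = 310 left.
March 1948 has 31 days: 310 − 31 = 279 left.
April 1948 has 30 days: 279 − 30 = 249 left.
May 1948 has 31 days: 249 − 31 = 218 left.
June 1948 has 30 days: 218 − 30 = 188 left.
July 1948 has 31 days: 188 − 31 = 157 left.
August 1948 has 31 days: 157 − 31 = 126 left.
September 1948 has 30 days: 126 − 30 = 96 left.
October 1948 has 31 days: 96 − 31 = 65 left.
November 1948 has 30 days: 65 − 30 = 35 left.
December 1948 has 31 days: 35 − 31 = 4 left.
4 days into January 1949 → January 4, 1949.
Counting back 12 months from January 4, 1949:
month 1 − 12 = -11, which is month 1 of year 1948 → January 1948.
Day 4 is valid in January, giving January 4, 1948.
Advancing 243 days from January 4, 1948:
January has 31 days, so 31 − 4 = 27 days remain after January 4, 1948; 243 − 27 = 216 left.
February 1948 has 29 days (1948 is a leap year): 216 − 29 = 187 left.
March 1948 has 31 days: 187 − 31 = 156 left.
April 1948 has 30 days: 156 − 30 = 126 left.
May 1948 has 31 days: 126 − 31 = 95 left.
June 1948 has 30 days: 95 − 30 = 65 left.
July 1948 has 31 days: 65 − 31 = 34 left.
August 1948 has 31 days: 34 − 31 = 3 left.
3 days into September 1948 → September 3, 1948.
Counting back 12 weeks (= 84 days) from September 3, 1948:
Going back 3 days from September 3, 1948 reaches the end of the previous month; 84 − 3 = 81 left.
August 1948 has 31 days: 81 − 31 = 50 left.
July 1948 has 31 days: 50 − 31 = 19 left.
June 1948 has 30 days; 30 − 19 = 11 → June 11, 1948.

June 11, 1948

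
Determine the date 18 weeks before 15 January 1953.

Subtracting 18 weeks = 126 days from January 15, 1953.
Going back 15 days from January 15, 1953 reaches the end of the previous month; 126 − 15 = 111 left.
December 1952 has 31 days: 111 − 31 = 80 left.
November 1952 has 30 days: 80 − 30 = 50 left.
October 1952 has 31 days: 50 − 31 = 19 left.
September 1952 has 30 days; 30 − 19 = 11 → September 11, 1952.

September 11, 1952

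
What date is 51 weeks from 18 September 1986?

September 10, 1987

Counting forward 51 weeks = 357 days from September 18, 1986.
September has 30 days, so 30 − 18 = 12 days remain after September 18, 1986; 357 − 12 = 345 left.
October 1986 has 31 days: 345 − 31 = 314 left.
November 1986 has 30 days: 314 − 30 = 284 left.
December 1986 has 31 days: 284 − 31 = 253 left.
January 1987 has 31 days: 253 − 31 = 222 left.
February 1987 has 28 days (1987 is not a leap year): 222 − 28 = 194 left.
March 1987 has 31 days: 194 − 31 = 163 left.
April 1987 has 30 days: 163 − 30 = 133 left.
May 1987 has 31 days: 133 − 31 = 102 left.
June 1987 has 30 days: 102 − 30 = 72 left.
July 1987 has 31 days: 72 − 31 = 41 left.
August 1987 has 31 days: 41 − 31 = 10 left.
10 days into September 1987 → September 10, 1987.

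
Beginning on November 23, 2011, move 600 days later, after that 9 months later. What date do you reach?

Adding 600 days from November 23, 2011:
November has 30 days, so 30 − 23 = 7 days remain after November 23, 2011; 600 − 7 = 593 left.
December 2011 has 31 days: 593 − 31 = 562 left.
January 2012 has 31 days: 562 − 31 = 531 left.
February 2012 has 29 days (2012 is a leap year): 531 − 29 = 502 left.
March 2012 has 31 days: 502 − 31 = 471 left.
April 2012 has 30 days: 471 − 30 = 441 left.
May 2012 has 31 days: 441 − 31 = 410 left.
June 2012 has 30 days: 410 − 30 = 380 left.
July 2012 has 31 days: 380 − 31 = 349 left.
August 2012 has 31 days: 349 − 31 = 318 left.
September 2012 has 30 days: 318 − 30 = 288 left.
October 2012 has 31 days: 288 − 31 = 257 left.
November 2012 has 30 days: 257 − 30 = 227 left.
December 2012 has 31 days: 227 − 31 = 196 left.
January 2013 has 31 days: 196 − 31 = 165 left.
February 2013 has 28 days (2013 is not a leap year): 165 − 28 = 137 left.
March 2013 has 31 days: 137 − 31 = 106 left.
April 2013 has 30 days: 106 − 30 = 76 left.
May 2013 has 31 days: 76 − 31 = 45 left.
June 2013 has 30 days: 45 − 30 = 15 left.
15 days into July 2013 → July 15, 2013.
Advancing 9 months from July 15, 2013:
month 7 + 9 = 16, which is month 4 of year 2014 → April 2014.
Day 15 is valid in April, giving April 15, 2014.

April 15, 2014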